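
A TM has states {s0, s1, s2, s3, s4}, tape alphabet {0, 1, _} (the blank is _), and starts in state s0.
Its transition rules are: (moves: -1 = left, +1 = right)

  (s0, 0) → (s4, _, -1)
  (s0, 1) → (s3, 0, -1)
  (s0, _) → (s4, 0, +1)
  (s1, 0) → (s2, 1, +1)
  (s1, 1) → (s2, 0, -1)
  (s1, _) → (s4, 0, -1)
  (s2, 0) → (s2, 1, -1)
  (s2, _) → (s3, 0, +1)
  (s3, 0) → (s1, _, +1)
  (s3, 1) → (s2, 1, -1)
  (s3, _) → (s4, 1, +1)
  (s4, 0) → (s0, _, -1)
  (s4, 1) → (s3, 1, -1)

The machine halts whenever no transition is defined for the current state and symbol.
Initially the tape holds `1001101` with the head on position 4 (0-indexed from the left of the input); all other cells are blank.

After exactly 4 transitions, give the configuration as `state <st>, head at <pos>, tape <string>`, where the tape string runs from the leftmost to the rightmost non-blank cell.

state s2, head at 0, tape 1111001

s0 | 1001[1]01   read 1 → write 0, move -1, go to s3
s3 | 100[1]001   read 1 → write 1, move -1, go to s2
s2 | 10[0]1001   read 0 → write 1, move -1, go to s2
s2 | 1[0]11001   read 0 → write 1, move -1, go to s2
s2 | [1]111001
After 4 steps: state s2, head at 0, tape 1111001.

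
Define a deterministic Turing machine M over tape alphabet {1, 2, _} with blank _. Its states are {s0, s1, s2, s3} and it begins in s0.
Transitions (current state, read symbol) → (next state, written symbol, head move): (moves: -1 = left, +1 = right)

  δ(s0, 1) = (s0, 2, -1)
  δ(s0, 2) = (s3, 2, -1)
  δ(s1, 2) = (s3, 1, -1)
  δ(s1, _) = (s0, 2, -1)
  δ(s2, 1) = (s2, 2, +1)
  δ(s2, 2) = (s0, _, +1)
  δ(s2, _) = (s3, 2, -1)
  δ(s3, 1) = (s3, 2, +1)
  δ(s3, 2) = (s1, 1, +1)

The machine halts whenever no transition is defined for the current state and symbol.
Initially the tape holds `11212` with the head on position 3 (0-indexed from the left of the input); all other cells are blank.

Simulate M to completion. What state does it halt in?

s3

state=s0 head=3 tape=112[1]2__   (s0,1)→(s0,2,-1)
state=s0 head=2 tape=11[2]22__   (s0,2)→(s3,2,-1)
state=s3 head=1 tape=1[1]222__   (s3,1)→(s3,2,+1)
state=s3 head=2 tape=12[2]22__   (s3,2)→(s1,1,+1)
state=s1 head=3 tape=121[2]2__   (s1,2)→(s3,1,-1)
state=s3 head=2 tape=12[1]12__   (s3,1)→(s3,2,+1)
state=s3 head=3 tape=122[1]2__   (s3,1)→(s3,2,+1)
state=s3 head=4 tape=1222[2]__   (s3,2)→(s1,1,+1)
state=s1 head=5 tape=12221[_]_   (s1,_)→(s0,2,-1)
state=s0 head=4 tape=1222[1]2_   (s0,1)→(s0,2,-1)
state=s0 head=3 tape=122[2]22_   (s0,2)→(s3,2,-1)
state=s3 head=2 tape=12[2]222_   (s3,2)→(s1,1,+1)
state=s1 head=3 tape=121[2]22_   (s1,2)→(s3,1,-1)
state=s3 head=2 tape=12[1]122_   (s3,1)→(s3,2,+1)
state=s3 head=3 tape=122[1]22_   (s3,1)→(s3,2,+1)
state=s3 head=4 tape=1222[2]2_   (s3,2)→(s1,1,+1)
state=s1 head=5 tape=12221[2]_   (s1,2)→(s3,1,-1)
state=s3 head=4 tape=1222[1]1_   (s3,1)→(s3,2,+1)
state=s3 head=5 tape=12222[1]_   (s3,1)→(s3,2,+1)
state=s3 head=6 tape=122222[_]
No transition is defined for (s3, _); M halts in state s3.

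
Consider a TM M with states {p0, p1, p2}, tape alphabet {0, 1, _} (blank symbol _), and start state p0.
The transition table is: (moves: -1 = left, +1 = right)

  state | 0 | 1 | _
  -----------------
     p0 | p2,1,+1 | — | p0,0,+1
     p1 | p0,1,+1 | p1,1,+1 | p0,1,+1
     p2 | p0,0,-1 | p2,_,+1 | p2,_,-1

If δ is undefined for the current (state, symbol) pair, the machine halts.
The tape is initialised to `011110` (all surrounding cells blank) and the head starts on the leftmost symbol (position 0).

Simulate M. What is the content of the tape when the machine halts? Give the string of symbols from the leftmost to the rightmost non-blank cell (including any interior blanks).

10

p0 | [0]11110_   read 0 → write 1, move +1, go to p2
p2 | 1[1]1110_   read 1 → write _, move +1, go to p2
p2 | 1_[1]110_   read 1 → write _, move +1, go to p2
p2 | 1__[1]10_   read 1 → write _, move +1, go to p2
p2 | 1___[1]0_   read 1 → write _, move +1, go to p2
p2 | 1____[0]_   read 0 → write 0, move -1, go to p0
p0 | 1___[_]0_   read _ → write 0, move +1, go to p0
p0 | 1___0[0]_   read 0 → write 1, move +1, go to p2
p2 | 1___01[_]   read _ → write _, move -1, go to p2
p2 | 1___0[1]_   read 1 → write _, move +1, go to p2
p2 | 1___0_[_]   read _ → write _, move -1, go to p2
p2 | 1___0[_]_   read _ → write _, move -1, go to p2
p2 | 1___[0]__   read 0 → write 0, move -1, go to p0
p0 | 1__[_]0__   read _ → write 0, move +1, go to p0
p0 | 1__0[0]__   read 0 → write 1, move +1, go to p2
p2 | 1__01[_]_   read _ → write _, move -1, go to p2
p2 | 1__0[1]__   read 1 → write _, move +1, go to p2
p2 | 1__0_[_]_   read _ → write _, move -1, go to p2
p2 | 1__0[_]__   read _ → write _, move -1, go to p2
p2 | 1__[0]___   read 0 → write 0, move -1, go to p0
p0 | 1_[_]0___   read _ → write 0, move +1, go to p0
p0 | 1_0[0]___   read 0 → write 1, move +1, go to p2
p2 | 1_01[_]__   read _ → write _, move -1, go to p2
p2 | 1_0[1]___   read 1 → write _, move +1, go to p2
p2 | 1_0_[_]__   read _ → write _, move -1, go to p2
p2 | 1_0[_]___   read _ → write _, move -1, go to p2
p2 | 1_[0]____   read 0 → write 0, move -1, go to p0
p0 | 1[_]0____   read _ → write 0, move +1, go to p0
p0 | 10[0]____   read 0 → write 1, move +1, go to p2
p2 | 101[_]___   read _ → write _, move -1, go to p2
p2 | 10[1]____   read 1 → write _, move +1, go to p2
p2 | 10_[_]___   read _ → write _, move -1, go to p2
p2 | 10[_]____   read _ → write _, move -1, go to p2
p2 | 1[0]_____   read 0 → write 0, move -1, go to p0
p0 | [1]0_____
The non-blank tape span at halt is 10.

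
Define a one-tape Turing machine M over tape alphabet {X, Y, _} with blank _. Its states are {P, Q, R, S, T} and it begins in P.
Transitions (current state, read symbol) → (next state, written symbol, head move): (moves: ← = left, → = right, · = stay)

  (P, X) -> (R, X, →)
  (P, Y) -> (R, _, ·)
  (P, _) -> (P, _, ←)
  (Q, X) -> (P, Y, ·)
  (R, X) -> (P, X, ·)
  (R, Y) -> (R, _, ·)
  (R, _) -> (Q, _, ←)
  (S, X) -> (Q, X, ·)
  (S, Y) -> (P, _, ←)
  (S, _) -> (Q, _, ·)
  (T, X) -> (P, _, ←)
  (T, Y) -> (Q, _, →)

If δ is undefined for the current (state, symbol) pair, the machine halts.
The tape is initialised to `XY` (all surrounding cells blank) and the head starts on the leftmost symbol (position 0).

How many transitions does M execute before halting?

state=P head=0 tape=_[X]Y   (P,X)→(R,X,→)
state=R head=1 tape=_X[Y]   (R,Y)→(R,_,·)
state=R head=1 tape=_X[_]   (R,_)→(Q,_,←)
state=Q head=0 tape=_[X]_   (Q,X)→(P,Y,·)
state=P head=0 tape=_[Y]_   (P,Y)→(R,_,·)
state=R head=0 tape=_[_]_   (R,_)→(Q,_,←)
state=Q head=-1 tape=[_]__
M halts after 6 transitions.

6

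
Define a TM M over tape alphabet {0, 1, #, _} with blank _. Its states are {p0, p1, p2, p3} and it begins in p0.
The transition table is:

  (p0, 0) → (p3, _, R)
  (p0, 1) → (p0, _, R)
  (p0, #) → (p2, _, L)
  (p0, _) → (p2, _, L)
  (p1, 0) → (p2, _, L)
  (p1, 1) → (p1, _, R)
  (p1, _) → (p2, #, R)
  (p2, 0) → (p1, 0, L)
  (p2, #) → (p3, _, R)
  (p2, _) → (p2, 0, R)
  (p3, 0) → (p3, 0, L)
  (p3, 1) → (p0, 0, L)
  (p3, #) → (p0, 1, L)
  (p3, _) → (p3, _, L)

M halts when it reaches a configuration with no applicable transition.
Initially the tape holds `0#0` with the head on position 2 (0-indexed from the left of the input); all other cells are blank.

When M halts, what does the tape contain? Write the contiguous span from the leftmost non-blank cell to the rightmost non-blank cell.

#0_0

state=p0 head=2 tape=__0#[0]_   (p0,0)→(p3,_,R)
state=p3 head=3 tape=__0#_[_]   (p3,_)→(p3,_,L)
state=p3 head=2 tape=__0#[_]_   (p3,_)→(p3,_,L)
state=p3 head=1 tape=__0[#]__   (p3,#)→(p0,1,L)
state=p0 head=0 tape=__[0]1__   (p0,0)→(p3,_,R)
state=p3 head=1 tape=___[1]__   (p3,1)→(p0,0,L)
state=p0 head=0 tape=__[_]0__   (p0,_)→(p2,_,L)
state=p2 head=-1 tape=_[_]_0__   (p2,_)→(p2,0,R)
state=p2 head=0 tape=_0[_]0__   (p2,_)→(p2,0,R)
state=p2 head=1 tape=_00[0]__   (p2,0)→(p1,0,L)
state=p1 head=0 tape=_0[0]0__   (p1,0)→(p2,_,L)
state=p2 head=-1 tape=_[0]_0__   (p2,0)→(p1,0,L)
state=p1 head=-2 tape=[_]0_0__   (p1,_)→(p2,#,R)
state=p2 head=-1 tape=#[0]_0__   (p2,0)→(p1,0,L)
state=p1 head=-2 tape=[#]0_0__
The non-blank tape span at halt is #0_0.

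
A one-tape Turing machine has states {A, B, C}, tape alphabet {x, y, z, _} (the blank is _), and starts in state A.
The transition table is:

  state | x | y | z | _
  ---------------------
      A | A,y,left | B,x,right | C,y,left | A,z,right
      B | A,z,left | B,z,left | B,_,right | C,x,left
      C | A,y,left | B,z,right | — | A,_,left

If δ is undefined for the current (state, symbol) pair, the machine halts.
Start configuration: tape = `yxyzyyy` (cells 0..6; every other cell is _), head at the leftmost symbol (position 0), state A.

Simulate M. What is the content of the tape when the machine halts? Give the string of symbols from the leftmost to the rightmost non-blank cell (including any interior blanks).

state=A head=0 tape=___[y]xyzyyy   (A,y)→(B,x,right)
state=B head=1 tape=___x[x]yzyyy   (B,x)→(A,z,left)
state=A head=0 tape=___[x]zyzyyy   (A,x)→(A,y,left)
state=A head=-1 tape=__[_]yzyzyyy   (A,_)→(A,z,right)
state=A head=0 tape=__z[y]zyzyyy   (A,y)→(B,x,right)
state=B head=1 tape=__zx[z]yzyyy   (B,z)→(B,_,right)
state=B head=2 tape=__zx_[y]zyyy   (B,y)→(B,z,left)
state=B head=1 tape=__zx[_]zzyyy   (B,_)→(C,x,left)
state=C head=0 tape=__z[x]xzzyyy   (C,x)→(A,y,left)
state=A head=-1 tape=__[z]yxzzyyy   (A,z)→(C,y,left)
state=C head=-2 tape=_[_]yyxzzyyy   (C,_)→(A,_,left)
state=A head=-3 tape=[_]_yyxzzyyy   (A,_)→(A,z,right)
state=A head=-2 tape=z[_]yyxzzyyy   (A,_)→(A,z,right)
state=A head=-1 tape=zz[y]yxzzyyy   (A,y)→(B,x,right)
state=B head=0 tape=zzx[y]xzzyyy   (B,y)→(B,z,left)
state=B head=-1 tape=zz[x]zxzzyyy   (B,x)→(A,z,left)
state=A head=-2 tape=z[z]zzxzzyyy   (A,z)→(C,y,left)
state=C head=-3 tape=[z]yzzxzzyyy
The non-blank tape span at halt is zyzzxzzyyy.

zyzzxzzyyy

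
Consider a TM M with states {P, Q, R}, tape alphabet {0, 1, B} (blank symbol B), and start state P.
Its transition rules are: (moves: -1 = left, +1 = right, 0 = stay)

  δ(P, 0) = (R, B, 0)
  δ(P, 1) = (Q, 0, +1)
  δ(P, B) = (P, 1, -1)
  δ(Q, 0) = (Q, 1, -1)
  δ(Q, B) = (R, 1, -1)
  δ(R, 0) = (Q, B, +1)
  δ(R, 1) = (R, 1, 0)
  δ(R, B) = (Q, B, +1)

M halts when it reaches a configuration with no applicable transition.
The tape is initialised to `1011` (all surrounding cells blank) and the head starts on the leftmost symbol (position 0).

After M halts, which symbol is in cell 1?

state=P head=0 tape=BB[1]011   (P,1)→(Q,0,+1)
state=Q head=1 tape=BB0[0]11   (Q,0)→(Q,1,-1)
state=Q head=0 tape=BB[0]111   (Q,0)→(Q,1,-1)
state=Q head=-1 tape=B[B]1111   (Q,B)→(R,1,-1)
state=R head=-2 tape=[B]11111   (R,B)→(Q,B,+1)
state=Q head=-1 tape=B[1]1111
Cell 1 holds 1 when M halts.

1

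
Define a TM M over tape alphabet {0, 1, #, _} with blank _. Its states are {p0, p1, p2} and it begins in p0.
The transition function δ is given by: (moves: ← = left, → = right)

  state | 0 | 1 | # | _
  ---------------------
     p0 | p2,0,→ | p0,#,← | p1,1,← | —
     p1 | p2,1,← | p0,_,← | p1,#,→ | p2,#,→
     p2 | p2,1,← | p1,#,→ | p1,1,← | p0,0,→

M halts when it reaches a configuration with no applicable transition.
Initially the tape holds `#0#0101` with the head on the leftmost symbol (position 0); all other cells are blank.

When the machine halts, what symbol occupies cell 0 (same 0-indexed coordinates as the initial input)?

state=p0 head=0 tape=___[#]0#0101   (p0,#)→(p1,1,←)
state=p1 head=-1 tape=__[_]10#0101   (p1,_)→(p2,#,→)
state=p2 head=0 tape=__#[1]0#0101   (p2,1)→(p1,#,→)
state=p1 head=1 tape=__##[0]#0101   (p1,0)→(p2,1,←)
state=p2 head=0 tape=__#[#]1#0101   (p2,#)→(p1,1,←)
state=p1 head=-1 tape=__[#]11#0101   (p1,#)→(p1,#,→)
state=p1 head=0 tape=__#[1]1#0101   (p1,1)→(p0,_,←)
state=p0 head=-1 tape=__[#]_1#0101   (p0,#)→(p1,1,←)
state=p1 head=-2 tape=_[_]1_1#0101   (p1,_)→(p2,#,→)
state=p2 head=-1 tape=_#[1]_1#0101   (p2,1)→(p1,#,→)
state=p1 head=0 tape=_##[_]1#0101   (p1,_)→(p2,#,→)
state=p2 head=1 tape=_###[1]#0101   (p2,1)→(p1,#,→)
state=p1 head=2 tape=_####[#]0101   (p1,#)→(p1,#,→)
state=p1 head=3 tape=_#####[0]101   (p1,0)→(p2,1,←)
state=p2 head=2 tape=_####[#]1101   (p2,#)→(p1,1,←)
state=p1 head=1 tape=_###[#]11101   (p1,#)→(p1,#,→)
state=p1 head=2 tape=_####[1]1101   (p1,1)→(p0,_,←)
state=p0 head=1 tape=_###[#]_1101   (p0,#)→(p1,1,←)
state=p1 head=0 tape=_##[#]1_1101   (p1,#)→(p1,#,→)
state=p1 head=1 tape=_###[1]_1101   (p1,1)→(p0,_,←)
state=p0 head=0 tape=_##[#]__1101   (p0,#)→(p1,1,←)
state=p1 head=-1 tape=_#[#]1__1101   (p1,#)→(p1,#,→)
state=p1 head=0 tape=_##[1]__1101   (p1,1)→(p0,_,←)
state=p0 head=-1 tape=_#[#]___1101   (p0,#)→(p1,1,←)
state=p1 head=-2 tape=_[#]1___1101   (p1,#)→(p1,#,→)
state=p1 head=-1 tape=_#[1]___1101   (p1,1)→(p0,_,←)
state=p0 head=-2 tape=_[#]____1101   (p0,#)→(p1,1,←)
state=p1 head=-3 tape=[_]1____1101   (p1,_)→(p2,#,→)
state=p2 head=-2 tape=#[1]____1101   (p2,1)→(p1,#,→)
state=p1 head=-1 tape=##[_]___1101   (p1,_)→(p2,#,→)
state=p2 head=0 tape=###[_]__1101   (p2,_)→(p0,0,→)
state=p0 head=1 tape=###0[_]_1101
Cell 0 holds 0 when M halts.

0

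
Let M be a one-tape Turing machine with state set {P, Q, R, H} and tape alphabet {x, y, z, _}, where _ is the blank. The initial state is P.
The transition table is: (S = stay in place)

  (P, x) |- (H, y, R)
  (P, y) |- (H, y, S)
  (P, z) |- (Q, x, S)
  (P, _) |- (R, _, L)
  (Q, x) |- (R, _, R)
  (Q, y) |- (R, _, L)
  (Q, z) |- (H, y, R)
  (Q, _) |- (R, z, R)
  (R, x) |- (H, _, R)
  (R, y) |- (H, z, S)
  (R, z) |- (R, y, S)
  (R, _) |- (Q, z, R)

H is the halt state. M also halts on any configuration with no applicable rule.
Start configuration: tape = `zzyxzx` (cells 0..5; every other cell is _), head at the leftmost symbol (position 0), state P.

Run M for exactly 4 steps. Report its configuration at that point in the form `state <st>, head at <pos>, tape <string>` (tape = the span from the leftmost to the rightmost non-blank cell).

state H, head at 1, tape zyxzx

P | [z]zyxzx   read z → write x, move S, go to Q
Q | [x]zyxzx   read x → write _, move R, go to R
R | _[z]yxzx   read z → write y, move S, go to R
R | _[y]yxzx   read y → write z, move S, go to H
H | _[z]yxzx
After 4 steps: state H, head at 1, tape zyxzx.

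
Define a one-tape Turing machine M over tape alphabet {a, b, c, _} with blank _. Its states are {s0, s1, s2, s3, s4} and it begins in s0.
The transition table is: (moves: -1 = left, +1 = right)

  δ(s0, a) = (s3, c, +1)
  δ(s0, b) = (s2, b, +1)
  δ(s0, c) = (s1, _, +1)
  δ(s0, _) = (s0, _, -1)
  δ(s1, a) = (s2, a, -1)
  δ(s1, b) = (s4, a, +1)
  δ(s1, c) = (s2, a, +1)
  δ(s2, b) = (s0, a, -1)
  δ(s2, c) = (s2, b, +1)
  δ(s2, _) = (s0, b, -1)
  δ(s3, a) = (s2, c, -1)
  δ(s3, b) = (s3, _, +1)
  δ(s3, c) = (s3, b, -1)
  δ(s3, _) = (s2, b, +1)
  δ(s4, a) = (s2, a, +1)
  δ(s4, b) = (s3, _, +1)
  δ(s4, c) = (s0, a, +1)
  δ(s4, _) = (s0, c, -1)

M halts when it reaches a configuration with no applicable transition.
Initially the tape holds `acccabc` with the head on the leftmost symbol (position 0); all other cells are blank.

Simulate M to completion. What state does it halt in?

s2

state=s0 head=0 tape=_[a]cccabc   (s0,a)→(s3,c,+1)
state=s3 head=1 tape=_c[c]ccabc   (s3,c)→(s3,b,-1)
state=s3 head=0 tape=_[c]bccabc   (s3,c)→(s3,b,-1)
state=s3 head=-1 tape=[_]bbccabc   (s3,_)→(s2,b,+1)
state=s2 head=0 tape=b[b]bccabc   (s2,b)→(s0,a,-1)
state=s0 head=-1 tape=[b]abccabc   (s0,b)→(s2,b,+1)
state=s2 head=0 tape=b[a]bccabc
No transition is defined for (s2, a); M halts in state s2.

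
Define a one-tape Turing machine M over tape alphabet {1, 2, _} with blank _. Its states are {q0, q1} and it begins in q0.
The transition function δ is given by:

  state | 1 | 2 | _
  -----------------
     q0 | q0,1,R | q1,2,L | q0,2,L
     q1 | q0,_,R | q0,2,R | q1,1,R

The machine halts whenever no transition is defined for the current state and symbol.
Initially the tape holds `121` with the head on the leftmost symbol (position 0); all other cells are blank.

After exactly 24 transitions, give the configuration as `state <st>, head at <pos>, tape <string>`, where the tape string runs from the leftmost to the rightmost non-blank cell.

state q0, head at 4, tape 12122

state=q0 head=0 tape=[1]21__   (q0,1)→(q0,1,R)
state=q0 head=1 tape=1[2]1__   (q0,2)→(q1,2,L)
state=q1 head=0 tape=[1]21__   (q1,1)→(q0,_,R)
state=q0 head=1 tape=_[2]1__   (q0,2)→(q1,2,L)
state=q1 head=0 tape=[_]21__   (q1,_)→(q1,1,R)
state=q1 head=1 tape=1[2]1__   (q1,2)→(q0,2,R)
state=q0 head=2 tape=12[1]__   (q0,1)→(q0,1,R)
state=q0 head=3 tape=121[_]_   (q0,_)→(q0,2,L)
state=q0 head=2 tape=12[1]2_   (q0,1)→(q0,1,R)
state=q0 head=3 tape=121[2]_   (q0,2)→(q1,2,L)
state=q1 head=2 tape=12[1]2_   (q1,1)→(q0,_,R)
state=q0 head=3 tape=12_[2]_   (q0,2)→(q1,2,L)
state=q1 head=2 tape=12[_]2_   (q1,_)→(q1,1,R)
state=q1 head=3 tape=121[2]_   (q1,2)→(q0,2,R)
state=q0 head=4 tape=1212[_]   (q0,_)→(q0,2,L)
state=q0 head=3 tape=121[2]2   (q0,2)→(q1,2,L)
state=q1 head=2 tape=12[1]22   (q1,1)→(q0,_,R)
state=q0 head=3 tape=12_[2]2   (q0,2)→(q1,2,L)
state=q1 head=2 tape=12[_]22   (q1,_)→(q1,1,R)
state=q1 head=3 tape=121[2]2   (q1,2)→(q0,2,R)
state=q0 head=4 tape=1212[2]   (q0,2)→(q1,2,L)
state=q1 head=3 tape=121[2]2   (q1,2)→(q0,2,R)
state=q0 head=4 tape=1212[2]   (q0,2)→(q1,2,L)
state=q1 head=3 tape=121[2]2   (q1,2)→(q0,2,R)
state=q0 head=4 tape=1212[2]
After 24 steps: state q0, head at 4, tape 12122.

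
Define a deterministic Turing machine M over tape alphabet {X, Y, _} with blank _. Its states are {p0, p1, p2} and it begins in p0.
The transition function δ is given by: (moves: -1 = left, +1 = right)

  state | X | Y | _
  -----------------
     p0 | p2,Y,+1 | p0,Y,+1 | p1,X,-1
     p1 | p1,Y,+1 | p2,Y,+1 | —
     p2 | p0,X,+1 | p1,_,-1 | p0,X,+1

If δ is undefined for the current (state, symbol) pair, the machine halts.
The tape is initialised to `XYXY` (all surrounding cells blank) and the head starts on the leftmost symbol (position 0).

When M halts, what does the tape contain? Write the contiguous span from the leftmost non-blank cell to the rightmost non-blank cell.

p0 | [X]YXY__   read X → write Y, move +1, go to p2
p2 | Y[Y]XY__   read Y → write _, move -1, go to p1
p1 | [Y]_XY__   read Y → write Y, move +1, go to p2
p2 | Y[_]XY__   read _ → write X, move +1, go to p0
p0 | YX[X]Y__   read X → write Y, move +1, go to p2
p2 | YXY[Y]__   read Y → write _, move -1, go to p1
p1 | YX[Y]___   read Y → write Y, move +1, go to p2
p2 | YXY[_]__   read _ → write X, move +1, go to p0
p0 | YXYX[_]_   read _ → write X, move -1, go to p1
p1 | YXY[X]X_   read X → write Y, move +1, go to p1
p1 | YXYY[X]_   read X → write Y, move +1, go to p1
p1 | YXYYY[_]
The non-blank tape span at halt is YXYYY.

YXYYY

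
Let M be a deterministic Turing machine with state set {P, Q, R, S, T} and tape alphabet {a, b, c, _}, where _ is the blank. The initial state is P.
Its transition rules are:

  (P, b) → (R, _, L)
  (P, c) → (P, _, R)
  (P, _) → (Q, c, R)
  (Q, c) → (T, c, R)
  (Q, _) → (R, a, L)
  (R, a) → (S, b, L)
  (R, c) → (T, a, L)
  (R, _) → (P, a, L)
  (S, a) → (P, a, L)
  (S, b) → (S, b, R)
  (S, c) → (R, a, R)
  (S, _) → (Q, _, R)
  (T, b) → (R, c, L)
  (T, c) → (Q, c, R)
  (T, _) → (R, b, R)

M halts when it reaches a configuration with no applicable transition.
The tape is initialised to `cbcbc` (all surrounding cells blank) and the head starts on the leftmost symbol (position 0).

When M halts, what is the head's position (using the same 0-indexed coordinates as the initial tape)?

P | _[c]bcbc   read c → write _, move R, go to P
P | __[b]cbc   read b → write _, move L, go to R
R | _[_]_cbc   read _ → write a, move L, go to P
P | [_]a_cbc   read _ → write c, move R, go to Q
Q | c[a]_cbc
At halt the head is at cell 0.

0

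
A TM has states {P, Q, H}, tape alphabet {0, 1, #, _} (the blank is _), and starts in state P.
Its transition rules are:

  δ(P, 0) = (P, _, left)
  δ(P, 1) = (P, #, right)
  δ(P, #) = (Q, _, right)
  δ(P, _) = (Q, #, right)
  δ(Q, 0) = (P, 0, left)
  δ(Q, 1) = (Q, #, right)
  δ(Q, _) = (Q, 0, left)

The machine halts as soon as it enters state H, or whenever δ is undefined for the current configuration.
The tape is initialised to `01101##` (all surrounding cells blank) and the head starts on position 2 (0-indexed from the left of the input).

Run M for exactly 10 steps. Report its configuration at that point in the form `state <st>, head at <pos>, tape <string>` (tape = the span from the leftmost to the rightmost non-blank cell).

state Q, head at 2, tape 0#001##

state=P head=2 tape=01[1]01##   (P,1)→(P,#,right)
state=P head=3 tape=01#[0]1##   (P,0)→(P,_,left)
state=P head=2 tape=01[#]_1##   (P,#)→(Q,_,right)
state=Q head=3 tape=01_[_]1##   (Q,_)→(Q,0,left)
state=Q head=2 tape=01[_]01##   (Q,_)→(Q,0,left)
state=Q head=1 tape=0[1]001##   (Q,1)→(Q,#,right)
state=Q head=2 tape=0#[0]01##   (Q,0)→(P,0,left)
state=P head=1 tape=0[#]001##   (P,#)→(Q,_,right)
state=Q head=2 tape=0_[0]01##   (Q,0)→(P,0,left)
state=P head=1 tape=0[_]001##   (P,_)→(Q,#,right)
state=Q head=2 tape=0#[0]01##
After 10 steps: state Q, head at 2, tape 0#001##.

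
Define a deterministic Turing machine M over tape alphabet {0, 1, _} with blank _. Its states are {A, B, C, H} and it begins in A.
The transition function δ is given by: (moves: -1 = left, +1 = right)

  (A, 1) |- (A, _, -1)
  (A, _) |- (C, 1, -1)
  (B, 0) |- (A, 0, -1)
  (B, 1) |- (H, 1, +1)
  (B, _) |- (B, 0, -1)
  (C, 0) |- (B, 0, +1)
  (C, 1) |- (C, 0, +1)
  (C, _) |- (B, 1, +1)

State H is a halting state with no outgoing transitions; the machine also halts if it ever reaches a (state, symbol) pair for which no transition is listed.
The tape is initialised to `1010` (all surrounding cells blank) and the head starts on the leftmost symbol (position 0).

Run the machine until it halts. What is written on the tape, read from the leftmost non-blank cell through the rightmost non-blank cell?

state=A head=0 tape=__[1]010   (A,1)→(A,_,-1)
state=A head=-1 tape=_[_]_010   (A,_)→(C,1,-1)
state=C head=-2 tape=[_]1_010   (C,_)→(B,1,+1)
state=B head=-1 tape=1[1]_010   (B,1)→(H,1,+1)
state=H head=0 tape=11[_]010
The non-blank tape span at halt is 11_010.

11_010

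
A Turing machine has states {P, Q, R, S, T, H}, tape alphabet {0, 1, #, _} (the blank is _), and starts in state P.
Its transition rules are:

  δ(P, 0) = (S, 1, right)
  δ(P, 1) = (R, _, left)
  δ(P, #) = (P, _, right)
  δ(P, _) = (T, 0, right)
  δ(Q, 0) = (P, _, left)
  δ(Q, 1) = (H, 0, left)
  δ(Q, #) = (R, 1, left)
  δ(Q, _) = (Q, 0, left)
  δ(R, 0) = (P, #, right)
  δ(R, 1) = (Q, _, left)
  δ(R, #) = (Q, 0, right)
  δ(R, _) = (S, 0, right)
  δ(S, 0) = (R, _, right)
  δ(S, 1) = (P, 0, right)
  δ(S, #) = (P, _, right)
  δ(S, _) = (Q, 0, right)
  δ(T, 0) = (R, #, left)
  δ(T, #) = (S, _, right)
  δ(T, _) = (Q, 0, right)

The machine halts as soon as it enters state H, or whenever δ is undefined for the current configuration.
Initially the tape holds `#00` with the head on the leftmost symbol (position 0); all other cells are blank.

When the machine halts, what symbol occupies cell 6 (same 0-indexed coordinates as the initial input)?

state=P head=0 tape=[#]00____   (P,#)→(P,_,right)
state=P head=1 tape=_[0]0____   (P,0)→(S,1,right)
state=S head=2 tape=_1[0]____   (S,0)→(R,_,right)
state=R head=3 tape=_1_[_]___   (R,_)→(S,0,right)
state=S head=4 tape=_1_0[_]__   (S,_)→(Q,0,right)
state=Q head=5 tape=_1_00[_]_   (Q,_)→(Q,0,left)
state=Q head=4 tape=_1_0[0]0_   (Q,0)→(P,_,left)
state=P head=3 tape=_1_[0]_0_   (P,0)→(S,1,right)
state=S head=4 tape=_1_1[_]0_   (S,_)→(Q,0,right)
state=Q head=5 tape=_1_10[0]_   (Q,0)→(P,_,left)
state=P head=4 tape=_1_1[0]__   (P,0)→(S,1,right)
state=S head=5 tape=_1_11[_]_   (S,_)→(Q,0,right)
state=Q head=6 tape=_1_110[_]   (Q,_)→(Q,0,left)
state=Q head=5 tape=_1_11[0]0   (Q,0)→(P,_,left)
state=P head=4 tape=_1_1[1]_0   (P,1)→(R,_,left)
state=R head=3 tape=_1_[1]__0   (R,1)→(Q,_,left)
state=Q head=2 tape=_1[_]___0   (Q,_)→(Q,0,left)
state=Q head=1 tape=_[1]0___0   (Q,1)→(H,0,left)
state=H head=0 tape=[_]00___0
Cell 6 holds 0 when M halts.

0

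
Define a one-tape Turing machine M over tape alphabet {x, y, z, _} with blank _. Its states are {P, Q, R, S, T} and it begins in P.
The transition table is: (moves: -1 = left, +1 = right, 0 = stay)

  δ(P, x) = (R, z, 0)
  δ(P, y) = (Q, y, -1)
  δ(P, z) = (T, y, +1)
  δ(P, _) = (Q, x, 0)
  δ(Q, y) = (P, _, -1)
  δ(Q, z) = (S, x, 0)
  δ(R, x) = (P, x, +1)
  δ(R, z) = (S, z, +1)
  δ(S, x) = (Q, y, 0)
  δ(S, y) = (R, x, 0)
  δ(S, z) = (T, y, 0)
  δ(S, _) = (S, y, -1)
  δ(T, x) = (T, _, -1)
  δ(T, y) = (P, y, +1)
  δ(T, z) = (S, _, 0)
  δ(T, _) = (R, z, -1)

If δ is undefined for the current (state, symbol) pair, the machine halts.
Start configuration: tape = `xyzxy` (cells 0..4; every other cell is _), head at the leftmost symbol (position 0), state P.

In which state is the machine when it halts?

P | [x]yzxy   read x → write z, move 0, go to R
R | [z]yzxy   read z → write z, move +1, go to S
S | z[y]zxy   read y → write x, move 0, go to R
R | z[x]zxy   read x → write x, move +1, go to P
P | zx[z]xy   read z → write y, move +1, go to T
T | zxy[x]y   read x → write _, move -1, go to T
T | zx[y]_y   read y → write y, move +1, go to P
P | zxy[_]y   read _ → write x, move 0, go to Q
Q | zxy[x]y
No transition is defined for (Q, x); M halts in state Q.

Q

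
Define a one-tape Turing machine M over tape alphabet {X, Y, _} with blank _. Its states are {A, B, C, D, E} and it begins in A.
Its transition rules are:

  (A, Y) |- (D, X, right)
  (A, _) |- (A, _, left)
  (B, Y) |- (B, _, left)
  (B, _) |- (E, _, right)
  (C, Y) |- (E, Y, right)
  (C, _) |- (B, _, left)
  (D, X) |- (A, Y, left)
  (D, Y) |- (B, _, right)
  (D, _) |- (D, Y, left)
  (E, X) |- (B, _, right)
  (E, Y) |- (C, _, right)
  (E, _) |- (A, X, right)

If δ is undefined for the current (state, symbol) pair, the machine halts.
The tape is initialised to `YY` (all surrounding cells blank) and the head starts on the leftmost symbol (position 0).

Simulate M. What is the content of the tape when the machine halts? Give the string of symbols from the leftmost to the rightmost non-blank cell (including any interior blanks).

state=A head=0 tape=[Y]Y___   (A,Y)→(D,X,right)
state=D head=1 tape=X[Y]___   (D,Y)→(B,_,right)
state=B head=2 tape=X_[_]__   (B,_)→(E,_,right)
state=E head=3 tape=X__[_]_   (E,_)→(A,X,right)
state=A head=4 tape=X__X[_]   (A,_)→(A,_,left)
state=A head=3 tape=X__[X]_
The non-blank tape span at halt is X__X.

X__X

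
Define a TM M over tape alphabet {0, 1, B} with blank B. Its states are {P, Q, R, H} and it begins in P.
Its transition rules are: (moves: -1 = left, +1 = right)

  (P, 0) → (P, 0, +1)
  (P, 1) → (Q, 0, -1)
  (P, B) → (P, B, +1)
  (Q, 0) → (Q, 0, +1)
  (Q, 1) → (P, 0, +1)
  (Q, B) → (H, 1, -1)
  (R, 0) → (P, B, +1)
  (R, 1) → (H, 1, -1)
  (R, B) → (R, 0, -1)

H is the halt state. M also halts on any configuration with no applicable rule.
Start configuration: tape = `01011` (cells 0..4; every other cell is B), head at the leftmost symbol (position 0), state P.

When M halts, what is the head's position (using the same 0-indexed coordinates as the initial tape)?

P | [0]1011B   read 0 → write 0, move +1, go to P
P | 0[1]011B   read 1 → write 0, move -1, go to Q
Q | [0]0011B   read 0 → write 0, move +1, go to Q
Q | 0[0]011B   read 0 → write 0, move +1, go to Q
Q | 00[0]11B   read 0 → write 0, move +1, go to Q
Q | 000[1]1B   read 1 → write 0, move +1, go to P
P | 0000[1]B   read 1 → write 0, move -1, go to Q
Q | 000[0]0B   read 0 → write 0, move +1, go to Q
Q | 0000[0]B   read 0 → write 0, move +1, go to Q
Q | 00000[B]   read B → write 1, move -1, go to H
H | 0000[0]1
At halt the head is at cell 4.

4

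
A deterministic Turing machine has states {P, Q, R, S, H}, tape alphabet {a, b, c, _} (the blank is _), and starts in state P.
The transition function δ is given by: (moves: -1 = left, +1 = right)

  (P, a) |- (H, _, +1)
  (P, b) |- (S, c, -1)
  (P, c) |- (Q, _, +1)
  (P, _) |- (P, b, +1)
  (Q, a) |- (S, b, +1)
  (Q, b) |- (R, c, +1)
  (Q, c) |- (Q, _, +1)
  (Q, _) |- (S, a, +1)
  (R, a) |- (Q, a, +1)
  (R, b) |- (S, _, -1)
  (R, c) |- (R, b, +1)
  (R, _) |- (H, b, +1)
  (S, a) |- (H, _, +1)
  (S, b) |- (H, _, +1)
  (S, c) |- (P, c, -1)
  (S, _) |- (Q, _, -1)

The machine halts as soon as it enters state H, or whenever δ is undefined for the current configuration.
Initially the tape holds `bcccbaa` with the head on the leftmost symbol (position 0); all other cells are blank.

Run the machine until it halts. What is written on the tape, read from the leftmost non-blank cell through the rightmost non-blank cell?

P | __[b]cccbaa   read b → write c, move -1, go to S
S | _[_]ccccbaa   read _ → write _, move -1, go to Q
Q | [_]_ccccbaa   read _ → write a, move +1, go to S
S | a[_]ccccbaa   read _ → write _, move -1, go to Q
Q | [a]_ccccbaa   read a → write b, move +1, go to S
S | b[_]ccccbaa   read _ → write _, move -1, go to Q
Q | [b]_ccccbaa   read b → write c, move +1, go to R
R | c[_]ccccbaa   read _ → write b, move +1, go to H
H | cb[c]cccbaa
The non-blank tape span at halt is cbccccbaa.

cbccccbaa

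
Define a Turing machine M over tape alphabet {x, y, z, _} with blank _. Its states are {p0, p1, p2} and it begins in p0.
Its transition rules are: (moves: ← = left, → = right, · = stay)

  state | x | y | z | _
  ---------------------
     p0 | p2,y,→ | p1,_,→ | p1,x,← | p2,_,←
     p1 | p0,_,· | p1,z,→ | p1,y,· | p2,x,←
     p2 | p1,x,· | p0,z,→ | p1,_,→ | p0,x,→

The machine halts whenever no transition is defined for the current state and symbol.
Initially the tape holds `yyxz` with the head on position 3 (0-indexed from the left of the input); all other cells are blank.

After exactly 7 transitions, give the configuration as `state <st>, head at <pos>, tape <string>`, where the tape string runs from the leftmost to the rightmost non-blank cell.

p0 | yyx[z]   read z → write x, move ←, go to p1
p1 | yy[x]x   read x → write _, move ·, go to p0
p0 | yy[_]x   read _ → write _, move ←, go to p2
p2 | y[y]_x   read y → write z, move →, go to p0
p0 | yz[_]x   read _ → write _, move ←, go to p2
p2 | y[z]_x   read z → write _, move →, go to p1
p1 | y_[_]x   read _ → write x, move ←, go to p2
p2 | y[_]xx
After 7 steps: state p2, head at 1, tape y_xx.

state p2, head at 1, tape y_xx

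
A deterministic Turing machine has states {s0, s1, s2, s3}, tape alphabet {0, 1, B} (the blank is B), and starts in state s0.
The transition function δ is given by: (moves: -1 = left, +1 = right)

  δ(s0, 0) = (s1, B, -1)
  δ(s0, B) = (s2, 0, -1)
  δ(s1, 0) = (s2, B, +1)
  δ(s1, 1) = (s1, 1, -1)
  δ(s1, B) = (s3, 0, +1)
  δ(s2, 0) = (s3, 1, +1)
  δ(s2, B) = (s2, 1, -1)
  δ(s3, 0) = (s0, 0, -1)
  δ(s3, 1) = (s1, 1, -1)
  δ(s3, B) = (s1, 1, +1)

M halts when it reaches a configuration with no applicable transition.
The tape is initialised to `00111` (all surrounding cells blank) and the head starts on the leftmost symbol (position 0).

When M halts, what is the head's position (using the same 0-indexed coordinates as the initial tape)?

2

s0 | B[0]0111   read 0 → write B, move -1, go to s1
s1 | [B]B0111   read B → write 0, move +1, go to s3
s3 | 0[B]0111   read B → write 1, move +1, go to s1
s1 | 01[0]111   read 0 → write B, move +1, go to s2
s2 | 01B[1]11
At halt the head is at cell 2.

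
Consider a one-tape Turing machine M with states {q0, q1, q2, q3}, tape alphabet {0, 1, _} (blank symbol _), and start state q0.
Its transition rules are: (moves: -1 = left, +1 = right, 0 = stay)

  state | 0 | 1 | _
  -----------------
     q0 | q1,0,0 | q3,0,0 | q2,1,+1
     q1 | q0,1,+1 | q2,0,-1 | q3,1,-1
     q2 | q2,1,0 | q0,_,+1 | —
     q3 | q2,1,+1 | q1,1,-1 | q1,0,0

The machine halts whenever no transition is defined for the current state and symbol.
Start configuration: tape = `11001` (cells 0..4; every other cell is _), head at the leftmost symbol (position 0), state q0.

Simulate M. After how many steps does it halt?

q0 | [1]1001_   read 1 → write 0, move 0, go to q3
q3 | [0]1001_   read 0 → write 1, move +1, go to q2
q2 | 1[1]001_   read 1 → write _, move +1, go to q0
q0 | 1_[0]01_   read 0 → write 0, move 0, go to q1
q1 | 1_[0]01_   read 0 → write 1, move +1, go to q0
q0 | 1_1[0]1_   read 0 → write 0, move 0, go to q1
q1 | 1_1[0]1_   read 0 → write 1, move +1, go to q0
q0 | 1_11[1]_   read 1 → write 0, move 0, go to q3
q3 | 1_11[0]_   read 0 → write 1, move +1, go to q2
q2 | 1_111[_]
M halts after 9 transitions.

9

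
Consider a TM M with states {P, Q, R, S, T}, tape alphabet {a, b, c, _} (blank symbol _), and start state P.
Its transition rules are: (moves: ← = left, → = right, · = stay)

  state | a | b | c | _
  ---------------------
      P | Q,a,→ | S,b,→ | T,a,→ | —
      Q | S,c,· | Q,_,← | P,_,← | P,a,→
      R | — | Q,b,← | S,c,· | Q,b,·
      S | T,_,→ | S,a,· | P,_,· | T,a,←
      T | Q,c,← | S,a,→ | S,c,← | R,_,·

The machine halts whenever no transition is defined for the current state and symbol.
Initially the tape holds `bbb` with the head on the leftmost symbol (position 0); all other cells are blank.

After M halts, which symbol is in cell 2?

_

P | [b]bb_   read b → write b, move →, go to S
S | b[b]b_   read b → write a, move ·, go to S
S | b[a]b_   read a → write _, move →, go to T
T | b_[b]_   read b → write a, move →, go to S
S | b_a[_]   read _ → write a, move ←, go to T
T | b_[a]a   read a → write c, move ←, go to Q
Q | b[_]ca   read _ → write a, move →, go to P
P | ba[c]a   read c → write a, move →, go to T
T | baa[a]   read a → write c, move ←, go to Q
Q | ba[a]c   read a → write c, move ·, go to S
S | ba[c]c   read c → write _, move ·, go to P
P | ba[_]c
Cell 2 holds _ when M halts.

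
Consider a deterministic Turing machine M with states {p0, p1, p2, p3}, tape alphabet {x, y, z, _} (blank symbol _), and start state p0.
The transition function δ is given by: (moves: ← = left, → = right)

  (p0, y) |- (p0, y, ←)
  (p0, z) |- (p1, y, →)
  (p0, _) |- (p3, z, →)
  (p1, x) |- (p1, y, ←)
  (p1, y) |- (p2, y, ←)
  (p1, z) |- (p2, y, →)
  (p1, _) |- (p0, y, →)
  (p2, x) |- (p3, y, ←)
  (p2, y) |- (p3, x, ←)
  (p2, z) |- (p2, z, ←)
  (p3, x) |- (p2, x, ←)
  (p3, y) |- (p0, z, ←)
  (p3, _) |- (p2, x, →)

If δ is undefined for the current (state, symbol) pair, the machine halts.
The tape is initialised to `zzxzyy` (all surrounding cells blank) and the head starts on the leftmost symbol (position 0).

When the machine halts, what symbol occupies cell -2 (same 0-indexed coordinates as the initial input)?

state=p0 head=0 tape=__[z]zxzyy   (p0,z)→(p1,y,→)
state=p1 head=1 tape=__y[z]xzyy   (p1,z)→(p2,y,→)
state=p2 head=2 tape=__yy[x]zyy   (p2,x)→(p3,y,←)
state=p3 head=1 tape=__y[y]yzyy   (p3,y)→(p0,z,←)
state=p0 head=0 tape=__[y]zyzyy   (p0,y)→(p0,y,←)
state=p0 head=-1 tape=_[_]yzyzyy   (p0,_)→(p3,z,→)
state=p3 head=0 tape=_z[y]zyzyy   (p3,y)→(p0,z,←)
state=p0 head=-1 tape=_[z]zzyzyy   (p0,z)→(p1,y,→)
state=p1 head=0 tape=_y[z]zyzyy   (p1,z)→(p2,y,→)
state=p2 head=1 tape=_yy[z]yzyy   (p2,z)→(p2,z,←)
state=p2 head=0 tape=_y[y]zyzyy   (p2,y)→(p3,x,←)
state=p3 head=-1 tape=_[y]xzyzyy   (p3,y)→(p0,z,←)
state=p0 head=-2 tape=[_]zxzyzyy   (p0,_)→(p3,z,→)
state=p3 head=-1 tape=z[z]xzyzyy
Cell -2 holds z when M halts.

z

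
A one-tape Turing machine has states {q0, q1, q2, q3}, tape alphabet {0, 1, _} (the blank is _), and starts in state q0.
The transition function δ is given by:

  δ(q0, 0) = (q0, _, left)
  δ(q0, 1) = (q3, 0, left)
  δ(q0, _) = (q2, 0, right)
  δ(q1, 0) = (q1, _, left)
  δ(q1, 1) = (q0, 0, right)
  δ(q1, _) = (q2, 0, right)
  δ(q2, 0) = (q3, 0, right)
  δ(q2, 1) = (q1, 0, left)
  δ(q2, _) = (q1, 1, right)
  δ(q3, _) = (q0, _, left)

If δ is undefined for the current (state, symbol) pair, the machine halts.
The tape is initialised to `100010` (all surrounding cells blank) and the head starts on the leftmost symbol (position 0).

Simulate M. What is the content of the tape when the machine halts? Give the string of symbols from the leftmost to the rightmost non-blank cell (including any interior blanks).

state=q0 head=0 tape=__[1]00010   (q0,1)→(q3,0,left)
state=q3 head=-1 tape=_[_]000010   (q3,_)→(q0,_,left)
state=q0 head=-2 tape=[_]_000010   (q0,_)→(q2,0,right)
state=q2 head=-1 tape=0[_]000010   (q2,_)→(q1,1,right)
state=q1 head=0 tape=01[0]00010   (q1,0)→(q1,_,left)
state=q1 head=-1 tape=0[1]_00010   (q1,1)→(q0,0,right)
state=q0 head=0 tape=00[_]00010   (q0,_)→(q2,0,right)
state=q2 head=1 tape=000[0]0010   (q2,0)→(q3,0,right)
state=q3 head=2 tape=0000[0]010
The non-blank tape span at halt is 00000010.

00000010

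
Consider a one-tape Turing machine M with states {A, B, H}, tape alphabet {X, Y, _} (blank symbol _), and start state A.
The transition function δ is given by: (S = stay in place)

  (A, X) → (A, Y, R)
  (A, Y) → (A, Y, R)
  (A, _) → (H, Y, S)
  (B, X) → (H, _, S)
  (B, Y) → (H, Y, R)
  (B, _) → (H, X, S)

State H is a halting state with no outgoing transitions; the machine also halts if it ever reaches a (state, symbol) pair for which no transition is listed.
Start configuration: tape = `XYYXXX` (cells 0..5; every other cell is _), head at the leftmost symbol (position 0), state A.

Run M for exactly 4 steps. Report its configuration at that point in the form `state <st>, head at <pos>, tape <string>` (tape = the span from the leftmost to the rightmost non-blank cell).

state A, head at 4, tape YYYYXX

A | [X]YYXXX   read X → write Y, move R, go to A
A | Y[Y]YXXX   read Y → write Y, move R, go to A
A | YY[Y]XXX   read Y → write Y, move R, go to A
A | YYY[X]XX   read X → write Y, move R, go to A
A | YYYY[X]X
After 4 steps: state A, head at 4, tape YYYYXX.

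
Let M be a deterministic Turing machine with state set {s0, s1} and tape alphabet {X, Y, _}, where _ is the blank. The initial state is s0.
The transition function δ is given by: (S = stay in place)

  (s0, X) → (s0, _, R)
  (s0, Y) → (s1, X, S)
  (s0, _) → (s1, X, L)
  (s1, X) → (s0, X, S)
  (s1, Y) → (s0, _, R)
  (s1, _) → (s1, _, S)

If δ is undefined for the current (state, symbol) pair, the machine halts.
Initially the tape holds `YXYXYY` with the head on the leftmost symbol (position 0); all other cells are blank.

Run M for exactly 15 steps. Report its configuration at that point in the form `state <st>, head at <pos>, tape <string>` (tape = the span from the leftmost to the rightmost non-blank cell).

state s1, head at 5, tape X

state=s0 head=0 tape=[Y]XYXYY_   (s0,Y)→(s1,X,S)
state=s1 head=0 tape=[X]XYXYY_   (s1,X)→(s0,X,S)
state=s0 head=0 tape=[X]XYXYY_   (s0,X)→(s0,_,R)
state=s0 head=1 tape=_[X]YXYY_   (s0,X)→(s0,_,R)
state=s0 head=2 tape=__[Y]XYY_   (s0,Y)→(s1,X,S)
state=s1 head=2 tape=__[X]XYY_   (s1,X)→(s0,X,S)
state=s0 head=2 tape=__[X]XYY_   (s0,X)→(s0,_,R)
state=s0 head=3 tape=___[X]YY_   (s0,X)→(s0,_,R)
state=s0 head=4 tape=____[Y]Y_   (s0,Y)→(s1,X,S)
state=s1 head=4 tape=____[X]Y_   (s1,X)→(s0,X,S)
state=s0 head=4 tape=____[X]Y_   (s0,X)→(s0,_,R)
state=s0 head=5 tape=_____[Y]_   (s0,Y)→(s1,X,S)
state=s1 head=5 tape=_____[X]_   (s1,X)→(s0,X,S)
state=s0 head=5 tape=_____[X]_   (s0,X)→(s0,_,R)
state=s0 head=6 tape=______[_]   (s0,_)→(s1,X,L)
state=s1 head=5 tape=_____[_]X
After 15 steps: state s1, head at 5, tape X.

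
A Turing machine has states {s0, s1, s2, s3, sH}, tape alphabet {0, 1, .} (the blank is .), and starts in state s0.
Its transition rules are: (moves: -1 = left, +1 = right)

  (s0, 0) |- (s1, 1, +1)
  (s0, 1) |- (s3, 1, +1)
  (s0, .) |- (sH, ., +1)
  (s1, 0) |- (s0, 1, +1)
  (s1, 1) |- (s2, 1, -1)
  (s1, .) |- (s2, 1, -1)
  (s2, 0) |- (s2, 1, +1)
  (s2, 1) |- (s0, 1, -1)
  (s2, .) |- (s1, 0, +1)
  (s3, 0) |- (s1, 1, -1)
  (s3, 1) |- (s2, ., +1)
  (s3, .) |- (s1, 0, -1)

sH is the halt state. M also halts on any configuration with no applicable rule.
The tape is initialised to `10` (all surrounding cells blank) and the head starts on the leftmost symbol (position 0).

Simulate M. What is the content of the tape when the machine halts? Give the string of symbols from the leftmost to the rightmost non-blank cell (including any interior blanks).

1.1

s0 | .[1]0   read 1 → write 1, move +1, go to s3
s3 | .1[0]   read 0 → write 1, move -1, go to s1
s1 | .[1]1   read 1 → write 1, move -1, go to s2
s2 | [.]11   read . → write 0, move +1, go to s1
s1 | 0[1]1   read 1 → write 1, move -1, go to s2
s2 | [0]11   read 0 → write 1, move +1, go to s2
s2 | 1[1]1   read 1 → write 1, move -1, go to s0
s0 | [1]11   read 1 → write 1, move +1, go to s3
s3 | 1[1]1   read 1 → write ., move +1, go to s2
s2 | 1.[1]   read 1 → write 1, move -1, go to s0
s0 | 1[.]1   read . → write ., move +1, go to sH
sH | 1.[1]
The non-blank tape span at halt is 1.1.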